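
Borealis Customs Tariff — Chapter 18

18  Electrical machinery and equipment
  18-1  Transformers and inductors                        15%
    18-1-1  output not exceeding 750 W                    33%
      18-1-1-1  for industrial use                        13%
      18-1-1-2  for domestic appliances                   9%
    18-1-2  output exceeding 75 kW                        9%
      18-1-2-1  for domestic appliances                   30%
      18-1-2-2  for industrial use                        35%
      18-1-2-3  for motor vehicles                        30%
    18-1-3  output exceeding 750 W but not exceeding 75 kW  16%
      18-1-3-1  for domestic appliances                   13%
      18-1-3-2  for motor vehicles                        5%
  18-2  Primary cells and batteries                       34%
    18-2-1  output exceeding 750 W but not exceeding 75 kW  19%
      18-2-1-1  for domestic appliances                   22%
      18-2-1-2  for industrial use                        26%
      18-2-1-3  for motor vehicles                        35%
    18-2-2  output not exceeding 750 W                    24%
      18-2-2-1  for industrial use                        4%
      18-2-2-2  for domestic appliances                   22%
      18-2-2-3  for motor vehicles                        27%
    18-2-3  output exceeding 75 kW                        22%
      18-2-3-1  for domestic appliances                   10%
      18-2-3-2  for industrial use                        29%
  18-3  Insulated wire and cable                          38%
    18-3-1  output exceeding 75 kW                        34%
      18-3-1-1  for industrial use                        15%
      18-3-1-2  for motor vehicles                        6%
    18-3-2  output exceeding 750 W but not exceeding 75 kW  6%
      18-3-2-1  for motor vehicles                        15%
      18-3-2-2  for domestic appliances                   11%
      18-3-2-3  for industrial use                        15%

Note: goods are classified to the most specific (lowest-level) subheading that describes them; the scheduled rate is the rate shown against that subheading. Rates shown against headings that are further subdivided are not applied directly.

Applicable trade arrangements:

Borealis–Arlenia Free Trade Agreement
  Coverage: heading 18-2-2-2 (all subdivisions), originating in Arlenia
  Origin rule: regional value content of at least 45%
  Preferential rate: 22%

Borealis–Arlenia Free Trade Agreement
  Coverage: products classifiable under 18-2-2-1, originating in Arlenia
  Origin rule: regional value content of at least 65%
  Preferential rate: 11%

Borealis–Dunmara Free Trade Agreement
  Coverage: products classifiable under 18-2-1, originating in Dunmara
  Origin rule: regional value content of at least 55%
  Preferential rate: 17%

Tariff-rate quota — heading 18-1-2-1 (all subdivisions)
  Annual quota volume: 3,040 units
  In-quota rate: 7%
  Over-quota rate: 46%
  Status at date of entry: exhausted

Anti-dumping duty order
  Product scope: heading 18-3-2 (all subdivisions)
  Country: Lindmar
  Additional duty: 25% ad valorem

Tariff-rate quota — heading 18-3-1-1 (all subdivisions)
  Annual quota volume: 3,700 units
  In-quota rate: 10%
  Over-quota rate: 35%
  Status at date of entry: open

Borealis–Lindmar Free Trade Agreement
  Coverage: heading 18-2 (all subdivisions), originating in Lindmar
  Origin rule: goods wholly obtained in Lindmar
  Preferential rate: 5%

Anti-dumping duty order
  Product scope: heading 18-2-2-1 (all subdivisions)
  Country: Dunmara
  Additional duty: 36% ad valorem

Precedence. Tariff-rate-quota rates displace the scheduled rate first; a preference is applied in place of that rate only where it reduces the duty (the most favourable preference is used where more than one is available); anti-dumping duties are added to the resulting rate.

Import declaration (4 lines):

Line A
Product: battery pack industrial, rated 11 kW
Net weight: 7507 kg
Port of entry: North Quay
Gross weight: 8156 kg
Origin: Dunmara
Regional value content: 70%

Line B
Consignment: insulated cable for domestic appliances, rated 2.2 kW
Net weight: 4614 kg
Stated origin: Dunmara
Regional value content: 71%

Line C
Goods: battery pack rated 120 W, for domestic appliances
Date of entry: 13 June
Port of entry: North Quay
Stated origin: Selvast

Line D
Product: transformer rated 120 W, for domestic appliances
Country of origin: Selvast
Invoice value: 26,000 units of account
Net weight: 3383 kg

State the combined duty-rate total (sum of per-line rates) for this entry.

59%

Line A: battery pack → 18-2; rated 11 kW → 18-2-1; industrial → 18-2-1-2. Scheduled 26%. Dunmara agreement on 18-2-1: RVC ≥ 55% → 17% available; preferential 17%. → 17%.
Line B: insulated cable → 18-3; rated 2.2 kW → 18-3-2; for domestic appliances → 18-3-2-2. Scheduled 11%. Dunmara agreement on 18-2-1: 18-3-2-2 not covered. → 11%.
Line C: battery pack → 18-2; rated 120 W → 18-2-2; for domestic appliances → 18-2-2-2. Scheduled 22%. No special measure applies. → 22%.
Line D: transformer → 18-1; rated 120 W → 18-1-1; for domestic appliances → 18-1-1-2. Scheduled 9%. No special measure applies. → 9%.
Sum: 17% + 11% + 22% + 9% = 59%.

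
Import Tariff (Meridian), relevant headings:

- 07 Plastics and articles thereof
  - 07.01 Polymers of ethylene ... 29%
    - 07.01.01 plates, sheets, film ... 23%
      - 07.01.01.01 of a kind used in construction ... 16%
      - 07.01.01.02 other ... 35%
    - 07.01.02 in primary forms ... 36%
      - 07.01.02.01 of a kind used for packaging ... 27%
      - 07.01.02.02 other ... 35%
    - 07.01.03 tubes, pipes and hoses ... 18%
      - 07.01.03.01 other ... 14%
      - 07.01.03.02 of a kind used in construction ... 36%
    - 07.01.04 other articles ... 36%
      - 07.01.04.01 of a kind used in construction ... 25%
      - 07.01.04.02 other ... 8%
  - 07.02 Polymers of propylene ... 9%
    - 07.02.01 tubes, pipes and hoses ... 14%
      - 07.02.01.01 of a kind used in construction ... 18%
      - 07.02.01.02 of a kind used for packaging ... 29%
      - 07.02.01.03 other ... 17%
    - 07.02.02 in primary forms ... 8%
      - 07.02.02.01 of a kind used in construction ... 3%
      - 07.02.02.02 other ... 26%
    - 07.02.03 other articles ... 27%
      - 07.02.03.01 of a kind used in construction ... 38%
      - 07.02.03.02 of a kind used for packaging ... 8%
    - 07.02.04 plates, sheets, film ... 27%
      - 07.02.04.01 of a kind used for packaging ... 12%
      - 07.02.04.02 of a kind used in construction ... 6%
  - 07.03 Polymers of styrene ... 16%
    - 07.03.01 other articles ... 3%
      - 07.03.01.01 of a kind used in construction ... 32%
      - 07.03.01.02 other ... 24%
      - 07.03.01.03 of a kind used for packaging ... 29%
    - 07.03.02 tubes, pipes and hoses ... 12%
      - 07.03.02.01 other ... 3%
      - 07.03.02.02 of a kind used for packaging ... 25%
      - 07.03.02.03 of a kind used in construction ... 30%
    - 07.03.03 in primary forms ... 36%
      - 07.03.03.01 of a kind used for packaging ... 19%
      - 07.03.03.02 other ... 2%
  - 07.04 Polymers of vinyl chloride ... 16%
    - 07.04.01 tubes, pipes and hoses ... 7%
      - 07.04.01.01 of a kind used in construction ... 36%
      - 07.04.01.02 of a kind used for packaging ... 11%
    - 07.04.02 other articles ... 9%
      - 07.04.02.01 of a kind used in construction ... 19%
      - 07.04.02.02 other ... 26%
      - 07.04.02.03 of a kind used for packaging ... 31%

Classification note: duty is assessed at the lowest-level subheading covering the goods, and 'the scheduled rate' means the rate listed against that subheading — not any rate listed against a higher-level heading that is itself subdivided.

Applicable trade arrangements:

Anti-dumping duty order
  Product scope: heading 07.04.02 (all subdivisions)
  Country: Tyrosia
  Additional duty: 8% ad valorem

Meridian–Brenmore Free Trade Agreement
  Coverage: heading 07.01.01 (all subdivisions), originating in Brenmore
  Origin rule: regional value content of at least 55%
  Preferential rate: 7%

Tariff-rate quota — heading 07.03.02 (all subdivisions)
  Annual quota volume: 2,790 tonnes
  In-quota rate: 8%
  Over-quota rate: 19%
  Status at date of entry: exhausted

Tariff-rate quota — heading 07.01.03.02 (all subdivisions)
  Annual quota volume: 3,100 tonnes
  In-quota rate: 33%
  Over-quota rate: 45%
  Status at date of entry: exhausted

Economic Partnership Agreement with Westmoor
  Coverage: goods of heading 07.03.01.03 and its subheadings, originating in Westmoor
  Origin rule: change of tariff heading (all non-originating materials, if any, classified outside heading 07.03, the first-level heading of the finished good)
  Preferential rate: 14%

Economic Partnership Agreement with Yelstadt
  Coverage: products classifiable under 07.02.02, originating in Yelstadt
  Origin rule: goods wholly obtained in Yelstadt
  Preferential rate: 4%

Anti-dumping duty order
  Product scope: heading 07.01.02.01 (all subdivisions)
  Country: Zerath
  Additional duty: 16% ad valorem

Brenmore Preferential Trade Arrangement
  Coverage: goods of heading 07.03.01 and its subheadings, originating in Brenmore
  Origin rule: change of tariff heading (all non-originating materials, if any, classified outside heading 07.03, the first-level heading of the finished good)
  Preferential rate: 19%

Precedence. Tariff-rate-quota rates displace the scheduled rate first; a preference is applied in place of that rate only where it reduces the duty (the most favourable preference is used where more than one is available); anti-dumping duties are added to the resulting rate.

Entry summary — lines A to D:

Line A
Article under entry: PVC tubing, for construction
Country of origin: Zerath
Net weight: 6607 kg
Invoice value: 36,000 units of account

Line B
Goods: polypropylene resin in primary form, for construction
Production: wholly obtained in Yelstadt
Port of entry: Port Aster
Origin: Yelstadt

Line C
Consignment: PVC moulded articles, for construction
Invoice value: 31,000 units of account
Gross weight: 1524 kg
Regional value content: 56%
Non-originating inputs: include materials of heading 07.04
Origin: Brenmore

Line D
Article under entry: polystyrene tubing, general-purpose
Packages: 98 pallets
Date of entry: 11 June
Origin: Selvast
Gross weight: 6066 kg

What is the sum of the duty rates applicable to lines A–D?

Line A: PVC → 07.04; tubing → 07.04.01; for construction → 07.04.01.01. Scheduled 36%. No special measure applies. → 36%.
Line B: polypropylene → 07.02; resin in primary form → 07.02.02; for construction → 07.02.02.01. Scheduled 3%. Yelstadt agreement on 07.02.02: wholly obtained → 4% available; preference 4% not lower than 3% → no reduction. → 3%.
Line C: PVC → 07.04; moulded articles → 07.04.02; for construction → 07.04.02.01. Scheduled 19%. Brenmore agreement on 07.01.01: 07.04.02.01 not covered; Brenmore agreement on 07.03.01: 07.04.02.01 not covered. → 19%.
Line D: polystyrene → 07.03; tubing → 07.03.02; general-purpose → 07.03.02.01. Scheduled 3%. quota on 07.03.02 exhausted → over-quota 19%. → 19%.
Sum: 36% + 3% + 19% + 19% = 77%.

77%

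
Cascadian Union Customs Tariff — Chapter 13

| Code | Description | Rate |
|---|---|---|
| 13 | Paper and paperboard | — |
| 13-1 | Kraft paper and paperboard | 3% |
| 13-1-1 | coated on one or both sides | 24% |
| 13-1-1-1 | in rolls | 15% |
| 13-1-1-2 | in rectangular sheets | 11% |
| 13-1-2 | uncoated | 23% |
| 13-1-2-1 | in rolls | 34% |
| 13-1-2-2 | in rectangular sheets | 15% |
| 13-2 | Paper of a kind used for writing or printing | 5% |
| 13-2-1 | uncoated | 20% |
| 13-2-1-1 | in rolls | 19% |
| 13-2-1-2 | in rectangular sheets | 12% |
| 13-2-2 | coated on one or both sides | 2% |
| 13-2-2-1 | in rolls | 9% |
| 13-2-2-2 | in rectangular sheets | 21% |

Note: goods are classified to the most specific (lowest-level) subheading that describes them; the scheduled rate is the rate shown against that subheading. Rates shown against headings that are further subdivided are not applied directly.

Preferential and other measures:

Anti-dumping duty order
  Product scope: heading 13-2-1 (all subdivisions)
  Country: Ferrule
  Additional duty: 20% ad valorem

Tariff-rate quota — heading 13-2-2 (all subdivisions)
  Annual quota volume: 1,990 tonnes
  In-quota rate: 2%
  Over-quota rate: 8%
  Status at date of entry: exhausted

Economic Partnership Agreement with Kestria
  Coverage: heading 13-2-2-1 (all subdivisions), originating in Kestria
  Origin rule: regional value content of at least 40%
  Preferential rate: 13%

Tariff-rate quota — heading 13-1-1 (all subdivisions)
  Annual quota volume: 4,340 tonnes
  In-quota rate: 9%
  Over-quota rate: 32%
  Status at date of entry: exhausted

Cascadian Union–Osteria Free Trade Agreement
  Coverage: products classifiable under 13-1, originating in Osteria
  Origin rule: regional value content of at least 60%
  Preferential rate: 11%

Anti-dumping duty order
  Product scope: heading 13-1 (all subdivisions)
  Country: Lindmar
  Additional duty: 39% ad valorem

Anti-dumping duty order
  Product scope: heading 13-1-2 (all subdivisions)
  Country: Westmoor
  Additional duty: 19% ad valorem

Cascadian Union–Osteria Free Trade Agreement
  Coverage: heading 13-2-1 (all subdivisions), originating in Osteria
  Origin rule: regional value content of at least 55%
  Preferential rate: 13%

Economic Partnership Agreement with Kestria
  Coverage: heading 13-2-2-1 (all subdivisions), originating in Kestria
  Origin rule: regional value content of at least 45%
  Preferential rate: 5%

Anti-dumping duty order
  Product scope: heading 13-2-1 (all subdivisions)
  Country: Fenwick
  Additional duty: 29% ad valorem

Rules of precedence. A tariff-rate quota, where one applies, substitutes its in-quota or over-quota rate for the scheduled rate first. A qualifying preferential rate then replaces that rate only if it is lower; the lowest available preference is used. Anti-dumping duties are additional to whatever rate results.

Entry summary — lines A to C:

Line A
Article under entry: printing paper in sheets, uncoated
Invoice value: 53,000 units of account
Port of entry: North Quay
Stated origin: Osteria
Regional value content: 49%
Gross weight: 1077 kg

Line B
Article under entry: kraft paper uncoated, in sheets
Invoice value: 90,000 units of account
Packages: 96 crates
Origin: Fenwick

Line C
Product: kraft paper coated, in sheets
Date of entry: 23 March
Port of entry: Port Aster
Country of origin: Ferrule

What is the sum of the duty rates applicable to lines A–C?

Line A: printing paper → 13-2; uncoated → 13-2-1; in sheets → 13-2-1-2. Scheduled 12%. Osteria agreement on 13-1: 13-2-1-2 not covered; Osteria agreement on 13-2-1: RVC < 55%. → 12%.
Line B: kraft paper → 13-1; uncoated → 13-1-2; in sheets → 13-1-2-2. Scheduled 15%. No special measure applies. → 15%.
Line C: kraft paper → 13-1; coated → 13-1-1; in sheets → 13-1-1-2. Scheduled 11%. quota on 13-1-1 exhausted → over-quota 32%. → 32%.
Sum: 12% + 15% + 32% = 59%.

59%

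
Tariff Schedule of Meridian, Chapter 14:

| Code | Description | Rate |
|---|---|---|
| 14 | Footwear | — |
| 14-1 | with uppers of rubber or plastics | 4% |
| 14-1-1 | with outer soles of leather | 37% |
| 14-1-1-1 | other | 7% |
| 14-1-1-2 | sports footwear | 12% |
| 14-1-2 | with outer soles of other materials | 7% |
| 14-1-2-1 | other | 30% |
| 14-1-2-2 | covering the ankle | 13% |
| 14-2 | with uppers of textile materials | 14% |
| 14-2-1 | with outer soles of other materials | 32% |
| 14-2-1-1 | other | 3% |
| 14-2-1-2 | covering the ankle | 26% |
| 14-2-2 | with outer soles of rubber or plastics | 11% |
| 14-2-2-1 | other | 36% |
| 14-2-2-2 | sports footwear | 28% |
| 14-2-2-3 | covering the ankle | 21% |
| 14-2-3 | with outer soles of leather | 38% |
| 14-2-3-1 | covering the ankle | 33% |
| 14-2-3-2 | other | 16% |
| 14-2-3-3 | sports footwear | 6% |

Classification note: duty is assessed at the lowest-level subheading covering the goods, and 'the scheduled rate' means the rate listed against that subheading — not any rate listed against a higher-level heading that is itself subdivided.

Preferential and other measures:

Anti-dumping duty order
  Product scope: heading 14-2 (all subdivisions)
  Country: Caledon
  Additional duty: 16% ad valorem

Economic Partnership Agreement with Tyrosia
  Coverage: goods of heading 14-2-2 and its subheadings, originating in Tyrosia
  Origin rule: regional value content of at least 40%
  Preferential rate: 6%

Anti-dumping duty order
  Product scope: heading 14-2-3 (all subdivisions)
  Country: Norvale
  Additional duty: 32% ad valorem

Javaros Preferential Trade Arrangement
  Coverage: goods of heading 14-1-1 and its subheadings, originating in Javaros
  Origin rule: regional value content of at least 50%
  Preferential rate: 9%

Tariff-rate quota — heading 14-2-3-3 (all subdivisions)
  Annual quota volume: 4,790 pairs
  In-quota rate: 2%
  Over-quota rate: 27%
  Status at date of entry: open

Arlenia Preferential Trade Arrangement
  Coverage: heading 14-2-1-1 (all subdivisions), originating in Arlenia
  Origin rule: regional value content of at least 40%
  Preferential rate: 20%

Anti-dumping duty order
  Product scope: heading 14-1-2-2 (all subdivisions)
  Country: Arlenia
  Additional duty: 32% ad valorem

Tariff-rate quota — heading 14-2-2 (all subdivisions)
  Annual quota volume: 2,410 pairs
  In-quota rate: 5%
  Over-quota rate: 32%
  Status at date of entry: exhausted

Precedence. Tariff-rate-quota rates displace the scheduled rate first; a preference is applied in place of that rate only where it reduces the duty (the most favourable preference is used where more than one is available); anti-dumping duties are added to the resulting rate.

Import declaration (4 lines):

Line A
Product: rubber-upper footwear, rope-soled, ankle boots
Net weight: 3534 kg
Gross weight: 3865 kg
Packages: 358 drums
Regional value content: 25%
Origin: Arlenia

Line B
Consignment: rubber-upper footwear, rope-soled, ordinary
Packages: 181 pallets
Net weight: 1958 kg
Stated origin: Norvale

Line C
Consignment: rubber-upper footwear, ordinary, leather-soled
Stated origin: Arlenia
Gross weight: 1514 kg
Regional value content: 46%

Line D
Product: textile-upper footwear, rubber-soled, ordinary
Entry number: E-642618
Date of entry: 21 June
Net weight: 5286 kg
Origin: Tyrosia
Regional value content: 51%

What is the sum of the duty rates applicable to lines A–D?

Line A: rubber-upper → 14-1; rope-soled → 14-1-2; ankle boots → 14-1-2-2. Scheduled 13%. Arlenia agreement on 14-2-1-1: 14-1-2-2 not covered; anti-dumping (Arlenia, 14-1-2-2): +32%; total 13% + 32% = 45%. → 45%.
Line B: rubber-upper → 14-1; rope-soled → 14-1-2; ordinary → 14-1-2-1. Scheduled 30%. No special measure applies. → 30%.
Line C: rubber-upper → 14-1; leather-soled → 14-1-1; ordinary → 14-1-1-1. Scheduled 7%. Arlenia agreement on 14-2-1-1: 14-1-1-1 not covered. → 7%.
Line D: textile-upper → 14-2; rubber-soled → 14-2-2; ordinary → 14-2-2-1. Scheduled 36%. quota on 14-2-2 exhausted → over-quota 32%; Tyrosia agreement on 14-2-2: RVC ≥ 40% → 6% available; preferential 6%. → 6%.
Sum: 45% + 30% + 7% + 6% = 88%.

88%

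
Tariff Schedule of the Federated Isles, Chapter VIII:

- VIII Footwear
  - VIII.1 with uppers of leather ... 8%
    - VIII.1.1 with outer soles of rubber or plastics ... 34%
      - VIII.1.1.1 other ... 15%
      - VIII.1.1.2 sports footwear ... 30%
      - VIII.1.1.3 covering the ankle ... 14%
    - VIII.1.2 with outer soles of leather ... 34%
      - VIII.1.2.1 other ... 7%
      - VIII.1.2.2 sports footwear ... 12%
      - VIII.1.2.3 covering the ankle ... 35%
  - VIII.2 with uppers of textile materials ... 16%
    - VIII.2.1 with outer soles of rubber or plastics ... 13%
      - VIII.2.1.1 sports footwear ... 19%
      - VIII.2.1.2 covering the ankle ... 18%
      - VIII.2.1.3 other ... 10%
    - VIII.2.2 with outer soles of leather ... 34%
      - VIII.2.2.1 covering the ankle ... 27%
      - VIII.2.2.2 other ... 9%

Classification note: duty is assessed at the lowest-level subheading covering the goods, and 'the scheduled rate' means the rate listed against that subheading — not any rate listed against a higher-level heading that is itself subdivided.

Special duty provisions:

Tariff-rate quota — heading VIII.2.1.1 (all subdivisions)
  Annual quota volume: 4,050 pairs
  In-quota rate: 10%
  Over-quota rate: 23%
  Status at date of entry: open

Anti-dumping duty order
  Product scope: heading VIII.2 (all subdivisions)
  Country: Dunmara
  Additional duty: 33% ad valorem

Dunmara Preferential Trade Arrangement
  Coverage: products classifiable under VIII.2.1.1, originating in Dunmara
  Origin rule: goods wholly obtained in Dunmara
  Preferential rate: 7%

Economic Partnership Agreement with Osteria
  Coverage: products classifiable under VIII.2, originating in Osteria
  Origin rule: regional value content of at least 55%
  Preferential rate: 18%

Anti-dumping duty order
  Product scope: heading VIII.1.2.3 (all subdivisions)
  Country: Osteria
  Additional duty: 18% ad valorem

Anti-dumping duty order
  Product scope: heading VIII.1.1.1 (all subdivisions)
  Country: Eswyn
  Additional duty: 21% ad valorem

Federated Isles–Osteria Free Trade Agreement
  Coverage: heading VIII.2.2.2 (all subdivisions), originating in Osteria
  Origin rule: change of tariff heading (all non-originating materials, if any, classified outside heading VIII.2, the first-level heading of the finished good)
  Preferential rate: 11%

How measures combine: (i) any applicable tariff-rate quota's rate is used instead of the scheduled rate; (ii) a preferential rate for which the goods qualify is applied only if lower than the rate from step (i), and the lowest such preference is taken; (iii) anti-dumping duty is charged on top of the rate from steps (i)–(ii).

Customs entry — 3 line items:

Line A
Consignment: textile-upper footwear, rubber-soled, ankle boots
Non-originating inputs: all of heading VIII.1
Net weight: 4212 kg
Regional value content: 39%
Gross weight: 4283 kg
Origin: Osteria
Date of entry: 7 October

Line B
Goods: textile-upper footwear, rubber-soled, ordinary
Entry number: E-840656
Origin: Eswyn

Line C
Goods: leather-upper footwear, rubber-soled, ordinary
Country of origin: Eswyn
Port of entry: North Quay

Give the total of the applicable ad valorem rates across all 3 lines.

Line A: textile-upper → VIII.2; rubber-soled → VIII.2.1; ankle boots → VIII.2.1.2. Scheduled 18%. Osteria agreement on VIII.2: RVC < 55%; Osteria agreement on VIII.2.2.2: VIII.2.1.2 not covered. → 18%.
Line B: textile-upper → VIII.2; rubber-soled → VIII.2.1; ordinary → VIII.2.1.3. Scheduled 10%. No special measure applies. → 10%.
Line C: leather-upper → VIII.1; rubber-soled → VIII.1.1; ordinary → VIII.1.1.1. Scheduled 15%. anti-dumping (Eswyn, VIII.1.1.1): +21%; total 15% + 21% = 36%. → 36%.
Sum: 18% + 10% + 36% = 64%.

64%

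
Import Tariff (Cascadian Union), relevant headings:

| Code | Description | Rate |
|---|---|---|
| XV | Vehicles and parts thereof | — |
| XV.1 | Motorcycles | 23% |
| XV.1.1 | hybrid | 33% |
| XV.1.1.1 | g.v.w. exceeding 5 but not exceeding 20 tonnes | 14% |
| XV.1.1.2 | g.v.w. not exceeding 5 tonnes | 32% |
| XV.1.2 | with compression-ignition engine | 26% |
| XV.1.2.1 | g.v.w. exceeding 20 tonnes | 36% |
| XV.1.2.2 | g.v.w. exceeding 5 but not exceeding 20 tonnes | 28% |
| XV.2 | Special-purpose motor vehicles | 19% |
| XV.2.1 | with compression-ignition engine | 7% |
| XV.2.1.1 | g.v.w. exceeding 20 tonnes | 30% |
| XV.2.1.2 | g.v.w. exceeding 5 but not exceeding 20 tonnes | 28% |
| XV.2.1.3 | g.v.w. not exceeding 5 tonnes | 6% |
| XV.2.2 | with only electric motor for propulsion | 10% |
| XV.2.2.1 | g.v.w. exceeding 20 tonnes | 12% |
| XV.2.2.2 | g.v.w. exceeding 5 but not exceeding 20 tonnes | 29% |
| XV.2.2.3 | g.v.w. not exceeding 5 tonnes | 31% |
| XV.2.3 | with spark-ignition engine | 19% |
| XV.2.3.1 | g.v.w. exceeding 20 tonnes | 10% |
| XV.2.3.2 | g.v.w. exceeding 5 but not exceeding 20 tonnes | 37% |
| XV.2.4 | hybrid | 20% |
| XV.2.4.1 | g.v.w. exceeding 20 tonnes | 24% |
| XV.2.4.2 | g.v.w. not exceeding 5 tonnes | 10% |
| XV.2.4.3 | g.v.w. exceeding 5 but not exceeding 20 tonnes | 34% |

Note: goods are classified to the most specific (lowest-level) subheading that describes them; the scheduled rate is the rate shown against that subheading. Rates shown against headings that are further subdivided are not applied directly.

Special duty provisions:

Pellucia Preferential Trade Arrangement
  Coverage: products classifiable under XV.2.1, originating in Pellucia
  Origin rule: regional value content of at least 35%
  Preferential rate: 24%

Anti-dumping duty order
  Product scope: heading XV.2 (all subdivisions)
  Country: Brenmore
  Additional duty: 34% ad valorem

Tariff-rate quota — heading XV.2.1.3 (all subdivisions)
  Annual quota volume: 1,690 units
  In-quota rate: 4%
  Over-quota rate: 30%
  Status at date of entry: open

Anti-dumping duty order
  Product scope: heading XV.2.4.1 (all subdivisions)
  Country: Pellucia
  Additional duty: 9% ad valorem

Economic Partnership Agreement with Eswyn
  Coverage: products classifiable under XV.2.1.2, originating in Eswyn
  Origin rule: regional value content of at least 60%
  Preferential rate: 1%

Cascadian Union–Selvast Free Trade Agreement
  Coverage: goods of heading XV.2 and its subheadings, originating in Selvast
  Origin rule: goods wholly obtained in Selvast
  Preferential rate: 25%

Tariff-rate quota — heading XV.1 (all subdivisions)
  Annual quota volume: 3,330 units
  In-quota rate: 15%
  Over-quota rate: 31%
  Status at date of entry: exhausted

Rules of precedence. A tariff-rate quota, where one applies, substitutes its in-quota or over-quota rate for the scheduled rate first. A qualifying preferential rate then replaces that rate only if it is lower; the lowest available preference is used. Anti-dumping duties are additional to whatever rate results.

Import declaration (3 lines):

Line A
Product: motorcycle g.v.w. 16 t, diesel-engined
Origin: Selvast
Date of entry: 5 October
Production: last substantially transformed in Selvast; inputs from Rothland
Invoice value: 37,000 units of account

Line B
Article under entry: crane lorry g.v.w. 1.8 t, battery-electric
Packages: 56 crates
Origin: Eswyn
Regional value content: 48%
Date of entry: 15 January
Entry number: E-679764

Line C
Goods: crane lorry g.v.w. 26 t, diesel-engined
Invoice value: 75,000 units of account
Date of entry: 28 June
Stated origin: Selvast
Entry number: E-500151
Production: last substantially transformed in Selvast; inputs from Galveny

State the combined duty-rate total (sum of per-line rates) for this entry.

92%

Line A: motorcycle → XV.1; diesel-engined → XV.1.2; g.v.w. 16 t → XV.1.2.2. Scheduled 28%. quota on XV.1 exhausted → over-quota 31%; Selvast agreement on XV.2: XV.1.2.2 not covered. → 31%.
Line B: crane lorry → XV.2; battery-electric → XV.2.2; g.v.w. 1.8 t → XV.2.2.3. Scheduled 31%. Eswyn agreement on XV.2.1.2: XV.2.2.3 not covered. → 31%.
Line C: crane lorry → XV.2; diesel-engined → XV.2.1; g.v.w. 26 t → XV.2.1.1. Scheduled 30%. Selvast agreement on XV.2: not wholly obtained. → 30%.
Sum: 31% + 31% + 30% = 92%.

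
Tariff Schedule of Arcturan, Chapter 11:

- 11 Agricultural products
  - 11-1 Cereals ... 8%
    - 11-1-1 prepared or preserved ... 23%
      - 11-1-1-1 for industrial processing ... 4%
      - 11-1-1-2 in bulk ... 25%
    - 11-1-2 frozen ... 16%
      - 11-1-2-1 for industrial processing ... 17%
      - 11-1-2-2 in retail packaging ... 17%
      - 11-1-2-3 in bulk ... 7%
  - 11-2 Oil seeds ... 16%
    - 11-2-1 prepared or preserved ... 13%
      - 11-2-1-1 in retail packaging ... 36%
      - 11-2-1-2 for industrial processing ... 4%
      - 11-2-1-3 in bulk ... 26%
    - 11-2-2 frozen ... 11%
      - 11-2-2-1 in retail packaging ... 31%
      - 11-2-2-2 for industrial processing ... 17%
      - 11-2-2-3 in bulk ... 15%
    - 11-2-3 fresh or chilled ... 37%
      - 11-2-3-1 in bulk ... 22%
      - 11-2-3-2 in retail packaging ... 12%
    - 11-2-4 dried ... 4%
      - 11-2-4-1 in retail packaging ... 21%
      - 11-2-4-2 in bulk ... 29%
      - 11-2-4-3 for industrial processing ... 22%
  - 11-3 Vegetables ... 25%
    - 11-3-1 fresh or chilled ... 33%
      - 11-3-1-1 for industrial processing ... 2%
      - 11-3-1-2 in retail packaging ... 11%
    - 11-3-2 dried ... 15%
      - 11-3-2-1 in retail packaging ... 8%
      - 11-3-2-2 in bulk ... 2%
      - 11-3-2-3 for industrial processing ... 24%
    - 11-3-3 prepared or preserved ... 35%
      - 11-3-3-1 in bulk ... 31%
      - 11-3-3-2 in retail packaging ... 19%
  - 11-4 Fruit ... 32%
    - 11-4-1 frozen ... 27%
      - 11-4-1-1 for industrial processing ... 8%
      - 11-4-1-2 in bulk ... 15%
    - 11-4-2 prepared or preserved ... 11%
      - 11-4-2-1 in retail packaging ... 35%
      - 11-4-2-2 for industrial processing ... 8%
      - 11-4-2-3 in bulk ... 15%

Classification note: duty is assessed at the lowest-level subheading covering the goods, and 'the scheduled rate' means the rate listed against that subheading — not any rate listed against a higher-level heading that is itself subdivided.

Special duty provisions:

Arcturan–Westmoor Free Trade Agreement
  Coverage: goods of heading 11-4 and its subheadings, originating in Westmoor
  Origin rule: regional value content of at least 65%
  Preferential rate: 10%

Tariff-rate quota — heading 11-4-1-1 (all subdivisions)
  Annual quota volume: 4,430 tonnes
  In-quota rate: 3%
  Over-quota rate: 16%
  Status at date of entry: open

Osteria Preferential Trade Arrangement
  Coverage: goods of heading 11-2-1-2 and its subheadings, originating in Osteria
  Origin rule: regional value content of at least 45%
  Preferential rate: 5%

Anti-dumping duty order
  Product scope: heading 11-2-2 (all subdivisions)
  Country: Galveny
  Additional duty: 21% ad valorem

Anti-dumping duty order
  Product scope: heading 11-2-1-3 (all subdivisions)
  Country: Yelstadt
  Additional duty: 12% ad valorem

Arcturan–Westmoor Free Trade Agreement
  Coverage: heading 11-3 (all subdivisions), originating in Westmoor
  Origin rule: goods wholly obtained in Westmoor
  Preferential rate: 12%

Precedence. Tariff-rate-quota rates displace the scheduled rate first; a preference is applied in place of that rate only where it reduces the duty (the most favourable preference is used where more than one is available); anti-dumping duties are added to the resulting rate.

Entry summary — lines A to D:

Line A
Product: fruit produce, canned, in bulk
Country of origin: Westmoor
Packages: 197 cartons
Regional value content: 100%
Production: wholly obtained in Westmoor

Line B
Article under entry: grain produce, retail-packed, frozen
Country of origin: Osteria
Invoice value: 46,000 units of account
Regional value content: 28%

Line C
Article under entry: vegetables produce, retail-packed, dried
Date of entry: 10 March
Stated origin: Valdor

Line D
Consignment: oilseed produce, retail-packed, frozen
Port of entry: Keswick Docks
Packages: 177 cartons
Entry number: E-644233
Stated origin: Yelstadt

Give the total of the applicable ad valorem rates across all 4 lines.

66%

Line A: fruit → 11-4; canned → 11-4-2; in bulk → 11-4-2-3. Scheduled 15%. Westmoor agreement on 11-4: RVC ≥ 65% → 10% available; Westmoor agreement on 11-3: 11-4-2-3 not covered; preferential 10%. → 10%.
Line B: grain → 11-1; frozen → 11-1-2; retail-packed → 11-1-2-2. Scheduled 17%. Osteria agreement on 11-2-1-2: 11-1-2-2 not covered. → 17%.
Line C: vegetables → 11-3; dried → 11-3-2; retail-packed → 11-3-2-1. Scheduled 8%. No special measure applies. → 8%.
Line D: oilseed → 11-2; frozen → 11-2-2; retail-packed → 11-2-2-1. Scheduled 31%. No special measure applies. → 31%.
Sum: 10% + 17% + 8% + 31% = 66%.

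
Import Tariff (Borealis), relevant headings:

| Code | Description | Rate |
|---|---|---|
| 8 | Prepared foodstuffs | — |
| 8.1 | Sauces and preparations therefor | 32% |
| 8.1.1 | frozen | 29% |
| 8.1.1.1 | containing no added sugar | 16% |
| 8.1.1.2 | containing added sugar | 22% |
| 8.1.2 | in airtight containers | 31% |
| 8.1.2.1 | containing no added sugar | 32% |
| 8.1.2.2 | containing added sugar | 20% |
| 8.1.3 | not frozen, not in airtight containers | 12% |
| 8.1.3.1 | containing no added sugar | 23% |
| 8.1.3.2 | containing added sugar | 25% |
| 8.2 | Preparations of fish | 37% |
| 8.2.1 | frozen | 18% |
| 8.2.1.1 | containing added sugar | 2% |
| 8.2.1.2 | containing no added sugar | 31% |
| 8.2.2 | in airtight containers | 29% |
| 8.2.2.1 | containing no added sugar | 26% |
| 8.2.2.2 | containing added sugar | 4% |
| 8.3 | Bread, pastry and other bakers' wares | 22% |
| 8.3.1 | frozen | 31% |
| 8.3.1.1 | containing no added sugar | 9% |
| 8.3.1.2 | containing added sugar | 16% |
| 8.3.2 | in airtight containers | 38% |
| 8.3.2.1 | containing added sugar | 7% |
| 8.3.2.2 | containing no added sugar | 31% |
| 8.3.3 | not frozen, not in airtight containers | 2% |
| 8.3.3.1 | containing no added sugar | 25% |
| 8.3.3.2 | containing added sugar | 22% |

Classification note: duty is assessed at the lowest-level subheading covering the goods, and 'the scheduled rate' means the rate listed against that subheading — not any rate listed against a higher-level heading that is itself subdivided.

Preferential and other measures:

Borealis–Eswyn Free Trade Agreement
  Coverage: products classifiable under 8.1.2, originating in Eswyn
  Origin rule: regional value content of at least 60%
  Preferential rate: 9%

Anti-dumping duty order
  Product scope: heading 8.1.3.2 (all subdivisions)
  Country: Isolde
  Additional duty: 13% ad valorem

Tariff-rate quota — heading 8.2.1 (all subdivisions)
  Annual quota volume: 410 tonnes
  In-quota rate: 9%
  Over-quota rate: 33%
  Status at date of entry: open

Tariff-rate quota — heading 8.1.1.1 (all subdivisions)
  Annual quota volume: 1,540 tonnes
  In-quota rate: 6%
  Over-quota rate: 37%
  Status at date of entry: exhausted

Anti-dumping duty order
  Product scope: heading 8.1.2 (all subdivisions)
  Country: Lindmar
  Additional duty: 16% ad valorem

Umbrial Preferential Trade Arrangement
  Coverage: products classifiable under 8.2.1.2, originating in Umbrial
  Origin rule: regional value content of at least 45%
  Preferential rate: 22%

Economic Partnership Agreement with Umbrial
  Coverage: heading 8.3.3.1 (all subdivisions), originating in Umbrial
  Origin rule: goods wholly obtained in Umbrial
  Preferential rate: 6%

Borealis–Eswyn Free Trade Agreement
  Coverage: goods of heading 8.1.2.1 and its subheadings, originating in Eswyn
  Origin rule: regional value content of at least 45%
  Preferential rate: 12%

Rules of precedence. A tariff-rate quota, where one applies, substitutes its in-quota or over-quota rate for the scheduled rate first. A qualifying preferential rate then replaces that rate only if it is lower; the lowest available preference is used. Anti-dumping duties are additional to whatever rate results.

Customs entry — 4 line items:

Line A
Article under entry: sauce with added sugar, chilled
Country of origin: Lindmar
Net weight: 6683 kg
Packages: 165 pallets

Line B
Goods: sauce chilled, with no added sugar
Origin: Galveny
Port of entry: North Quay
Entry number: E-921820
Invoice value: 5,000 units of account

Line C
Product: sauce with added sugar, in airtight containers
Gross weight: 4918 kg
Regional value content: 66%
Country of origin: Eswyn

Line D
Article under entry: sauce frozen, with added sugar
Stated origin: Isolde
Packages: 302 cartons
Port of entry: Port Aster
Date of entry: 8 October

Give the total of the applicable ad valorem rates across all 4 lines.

79%

Line A: sauce → 8.1; chilled → 8.1.3; with added sugar → 8.1.3.2. Scheduled 25%. No special measure applies. → 25%.
Line B: sauce → 8.1; chilled → 8.1.3; with no added sugar → 8.1.3.1. Scheduled 23%. No special measure applies. → 23%.
Line C: sauce → 8.1; in airtight containers → 8.1.2; with added sugar → 8.1.2.2. Scheduled 20%. Eswyn agreement on 8.1.2: RVC ≥ 60% → 9% available; Eswyn agreement on 8.1.2.1: 8.1.2.2 not covered; preferential 9%. → 9%.
Line D: sauce → 8.1; frozen → 8.1.1; with added sugar → 8.1.1.2. Scheduled 22%. No special measure applies. → 22%.
Sum: 25% + 23% + 9% + 22% = 79%.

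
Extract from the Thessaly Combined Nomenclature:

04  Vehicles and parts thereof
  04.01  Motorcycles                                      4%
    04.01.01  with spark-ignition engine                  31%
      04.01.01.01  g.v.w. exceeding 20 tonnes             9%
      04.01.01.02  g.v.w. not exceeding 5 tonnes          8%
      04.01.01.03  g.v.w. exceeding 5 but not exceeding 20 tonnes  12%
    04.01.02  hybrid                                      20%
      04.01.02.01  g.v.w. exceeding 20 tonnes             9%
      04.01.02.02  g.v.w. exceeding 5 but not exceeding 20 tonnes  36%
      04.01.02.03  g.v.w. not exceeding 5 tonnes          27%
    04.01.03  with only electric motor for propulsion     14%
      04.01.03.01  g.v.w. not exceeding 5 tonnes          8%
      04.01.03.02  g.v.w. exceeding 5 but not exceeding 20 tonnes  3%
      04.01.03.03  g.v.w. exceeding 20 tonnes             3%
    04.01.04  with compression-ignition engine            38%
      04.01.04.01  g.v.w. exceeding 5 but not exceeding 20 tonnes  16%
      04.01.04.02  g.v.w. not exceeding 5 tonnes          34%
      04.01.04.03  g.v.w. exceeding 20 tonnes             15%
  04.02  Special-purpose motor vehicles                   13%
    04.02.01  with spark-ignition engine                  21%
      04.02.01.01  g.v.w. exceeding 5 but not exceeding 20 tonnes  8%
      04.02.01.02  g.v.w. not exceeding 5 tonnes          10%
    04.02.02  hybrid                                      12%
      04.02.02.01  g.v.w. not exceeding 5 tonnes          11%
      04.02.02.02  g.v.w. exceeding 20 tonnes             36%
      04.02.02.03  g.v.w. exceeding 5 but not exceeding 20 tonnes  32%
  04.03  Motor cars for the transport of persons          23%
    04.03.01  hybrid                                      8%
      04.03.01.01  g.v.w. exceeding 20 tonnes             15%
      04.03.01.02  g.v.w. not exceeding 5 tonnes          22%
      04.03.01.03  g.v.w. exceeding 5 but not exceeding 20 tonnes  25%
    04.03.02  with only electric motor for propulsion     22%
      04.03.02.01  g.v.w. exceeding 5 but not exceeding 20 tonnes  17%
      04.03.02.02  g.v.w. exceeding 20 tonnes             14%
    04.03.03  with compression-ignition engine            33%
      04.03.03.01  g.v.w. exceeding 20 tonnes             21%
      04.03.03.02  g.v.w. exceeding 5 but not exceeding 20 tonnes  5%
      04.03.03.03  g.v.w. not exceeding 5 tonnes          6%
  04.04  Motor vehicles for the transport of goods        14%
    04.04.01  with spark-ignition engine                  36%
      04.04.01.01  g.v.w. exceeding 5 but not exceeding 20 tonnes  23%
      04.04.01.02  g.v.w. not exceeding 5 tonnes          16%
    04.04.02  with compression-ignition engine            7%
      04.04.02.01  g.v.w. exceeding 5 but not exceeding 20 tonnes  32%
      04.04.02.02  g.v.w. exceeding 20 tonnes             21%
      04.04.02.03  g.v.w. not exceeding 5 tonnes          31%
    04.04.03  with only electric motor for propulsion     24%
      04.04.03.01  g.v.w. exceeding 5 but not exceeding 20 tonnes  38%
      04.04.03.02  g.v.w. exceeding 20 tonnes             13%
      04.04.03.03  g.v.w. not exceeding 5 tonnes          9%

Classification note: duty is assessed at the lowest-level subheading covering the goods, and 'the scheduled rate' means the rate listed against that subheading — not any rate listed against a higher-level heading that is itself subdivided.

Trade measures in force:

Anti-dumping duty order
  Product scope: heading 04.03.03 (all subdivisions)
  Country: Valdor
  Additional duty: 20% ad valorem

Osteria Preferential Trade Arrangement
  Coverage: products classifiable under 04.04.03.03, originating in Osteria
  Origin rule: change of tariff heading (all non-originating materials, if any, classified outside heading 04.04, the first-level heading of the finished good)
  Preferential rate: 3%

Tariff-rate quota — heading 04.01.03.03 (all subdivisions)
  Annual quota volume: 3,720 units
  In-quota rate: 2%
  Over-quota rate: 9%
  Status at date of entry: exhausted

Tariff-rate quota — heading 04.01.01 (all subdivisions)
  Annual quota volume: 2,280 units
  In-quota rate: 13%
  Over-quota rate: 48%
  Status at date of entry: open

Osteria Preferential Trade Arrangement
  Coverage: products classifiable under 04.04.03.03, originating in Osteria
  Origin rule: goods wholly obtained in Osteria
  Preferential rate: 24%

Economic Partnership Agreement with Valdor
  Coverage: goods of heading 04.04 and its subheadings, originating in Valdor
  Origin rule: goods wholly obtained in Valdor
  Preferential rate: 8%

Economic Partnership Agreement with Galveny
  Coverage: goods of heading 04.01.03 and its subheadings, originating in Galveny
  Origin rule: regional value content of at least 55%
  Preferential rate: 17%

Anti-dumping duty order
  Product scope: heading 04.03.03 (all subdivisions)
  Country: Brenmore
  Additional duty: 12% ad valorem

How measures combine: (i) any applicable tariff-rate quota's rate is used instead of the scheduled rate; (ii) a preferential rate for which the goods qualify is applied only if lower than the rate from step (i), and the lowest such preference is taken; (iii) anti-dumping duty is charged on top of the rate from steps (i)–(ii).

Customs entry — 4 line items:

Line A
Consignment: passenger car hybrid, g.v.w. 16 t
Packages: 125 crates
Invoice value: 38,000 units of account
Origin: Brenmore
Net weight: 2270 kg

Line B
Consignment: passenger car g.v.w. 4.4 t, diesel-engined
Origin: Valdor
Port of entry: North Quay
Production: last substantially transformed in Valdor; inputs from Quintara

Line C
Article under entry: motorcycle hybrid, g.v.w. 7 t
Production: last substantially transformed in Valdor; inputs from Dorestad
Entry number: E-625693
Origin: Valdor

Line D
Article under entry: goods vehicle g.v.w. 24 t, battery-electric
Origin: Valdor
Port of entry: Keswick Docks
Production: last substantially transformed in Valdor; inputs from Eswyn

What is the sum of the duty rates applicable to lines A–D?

100%

Line A: passenger car → 04.03; hybrid → 04.03.01; g.v.w. 16 t → 04.03.01.03. Scheduled 25%. No special measure applies. → 25%.
Line B: passenger car → 04.03; diesel-engined → 04.03.03; g.v.w. 4.4 t → 04.03.03.03. Scheduled 6%. Valdor agreement on 04.04: 04.03.03.03 not covered; anti-dumping (Valdor, 04.03.03): +20%; total 6% + 20% = 26%. → 26%.
Line C: motorcycle → 04.01; hybrid → 04.01.02; g.v.w. 7 t → 04.01.02.02. Scheduled 36%. Valdor agreement on 04.04: 04.01.02.02 not covered. → 36%.
Line D: goods vehicle → 04.04; battery-electric → 04.04.03; g.v.w. 24 t → 04.04.03.02. Scheduled 13%. Valdor agreement on 04.04: not wholly obtained. → 13%.
Sum: 25% + 26% + 36% + 13% = 100%.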